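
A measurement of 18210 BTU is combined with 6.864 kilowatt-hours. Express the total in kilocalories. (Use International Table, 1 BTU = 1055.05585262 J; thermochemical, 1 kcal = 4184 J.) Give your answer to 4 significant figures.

10500 kcal

18210 BTU = 4591.91 kcal and 6.864 kWh = 5905.93 kcal.
4591.91 + 5905.93 ≈ 10500 kcal.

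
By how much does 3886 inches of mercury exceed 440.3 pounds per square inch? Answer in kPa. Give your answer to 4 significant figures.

3886 inHg = 13159.5 kPa and 440.3 psi = 3035.76 kPa.
13159.5 − 3035.76 ≈ 10120 kPa.

10120 kPa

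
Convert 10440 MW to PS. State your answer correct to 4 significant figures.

1 megawatt = 1359.62 metric horsepower.
Thus 10440 × 1359.62 ≈ 1.419 × 10^7 PS.

1.419 × 10^7 PS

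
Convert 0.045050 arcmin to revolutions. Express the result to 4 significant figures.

2.086 × 10^-6 rev

1 arcmin = 4.62963 × 10^-5 rev.
Then 0.045050 × 4.62963 × 10^-5 ≈ 2.086 × 10^-6 rev.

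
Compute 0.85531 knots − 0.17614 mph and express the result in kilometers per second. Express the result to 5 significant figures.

0.00036127 km/s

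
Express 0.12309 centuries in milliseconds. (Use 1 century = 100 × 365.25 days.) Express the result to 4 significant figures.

1 century = 3.15576e+12 ms.
So 0.12309 × 3.15576e+12 ≈ 3.884e+11 ms.

3.884e+11 ms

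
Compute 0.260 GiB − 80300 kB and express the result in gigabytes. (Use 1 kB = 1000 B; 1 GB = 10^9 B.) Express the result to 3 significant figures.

0.260 GiB = 0.279173 GB and 80300 kB = 0.0803000 GB.
0.279173 − 0.0803000 ≈ 0.199 GB.

0.199 GB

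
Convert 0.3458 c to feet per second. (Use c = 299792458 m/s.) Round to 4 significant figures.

1 speed of light = 9.83571 × 10^8 ft/s.
Thus 0.3458 × 9.83571 × 10^8 ≈ 3.401 × 10^8 ft/s.

3.401 × 10^8 ft/s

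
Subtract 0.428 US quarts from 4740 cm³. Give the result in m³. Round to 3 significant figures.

0.00433 m³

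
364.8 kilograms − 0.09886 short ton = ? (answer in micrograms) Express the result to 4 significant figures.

2.751e+11 μg

364.8 kg = 3.64800e+11 μg and 0.09886 short ton = 8.96843e+10 μg.
3.64800e+11 − 8.96843e+10 ≈ 2.751e+11 μg.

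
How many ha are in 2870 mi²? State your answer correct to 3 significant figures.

743000 ha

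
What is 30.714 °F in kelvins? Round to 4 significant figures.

272.4 kelvins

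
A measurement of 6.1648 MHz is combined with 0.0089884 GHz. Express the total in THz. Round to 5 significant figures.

1.5153 × 10^-5 THz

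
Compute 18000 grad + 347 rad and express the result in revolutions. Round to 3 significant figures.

18000 grad = 45.0000 rev and 347 rad = 55.2268 rev.
45.0000 + 55.2268 ≈ 100 rev.

100 rev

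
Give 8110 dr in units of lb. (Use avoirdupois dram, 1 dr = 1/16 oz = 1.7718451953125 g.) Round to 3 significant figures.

31.7 pounds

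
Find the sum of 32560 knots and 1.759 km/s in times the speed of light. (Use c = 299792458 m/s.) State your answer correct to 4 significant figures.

32560 kn = 5.58730 × 10^-5 c and 1.759 km/s = 5.86739 × 10^-6 c.
5.58730 × 10^-5 + 5.86739 × 10^-6 ≈ 6.174 × 10^-5 c.

6.174 × 10^-5 c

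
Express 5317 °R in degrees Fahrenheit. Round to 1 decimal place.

°R = °F + 459.67.
Applying the formula gives 4857.3 °F.

4857.3 °F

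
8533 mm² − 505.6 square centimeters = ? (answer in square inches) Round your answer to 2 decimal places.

-65.14 in²

8533 mm² = 13.2262 in² and 505.6 cm² = 78.3682 in².
13.2262 − 78.3682 ≈ -65.14 in².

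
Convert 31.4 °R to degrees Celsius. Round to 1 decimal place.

-255.7 degrees Celsius

°R = (°C + 273.15) × 9/5.
Applying the formula gives -255.7 °C.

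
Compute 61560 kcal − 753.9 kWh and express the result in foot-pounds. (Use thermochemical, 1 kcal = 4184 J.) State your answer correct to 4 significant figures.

-1.812e+9 foot-pounds

61560 kcal = 1.89972e+8 ft·lbf and 753.9 kWh = 2.00177e+9 ft·lbf.
1.89972e+8 − 2.00177e+9 ≈ -1.812e+9 ft·lbf.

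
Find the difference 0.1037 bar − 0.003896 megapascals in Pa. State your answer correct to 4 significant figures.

6474 Pa

0.1037 bar = 10370.0 Pa and 0.003896 MPa = 3896.00 Pa.
10370.0 − 3896.00 ≈ 6474 Pa.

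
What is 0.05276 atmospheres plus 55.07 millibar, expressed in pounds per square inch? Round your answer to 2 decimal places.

0.05276 atm = 0.775358 psi and 55.07 mbar = 0.798723 psi.
0.775358 + 0.798723 ≈ 1.57 psi.

1.57 pounds per square inch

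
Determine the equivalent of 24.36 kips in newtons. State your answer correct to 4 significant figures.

1 kip = 4448.22 newtons.
Thus 24.36 × 4448.22 ≈ 108400 N.

108400 N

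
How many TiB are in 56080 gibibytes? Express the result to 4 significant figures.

54.77 tebibytes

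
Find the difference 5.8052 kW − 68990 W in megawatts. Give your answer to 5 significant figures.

5.8052 kW = 0.00580520 MW and 68990 W = 0.0689900 MW.
0.00580520 − 0.0689900 ≈ -0.063185 MW.

-0.063185 MW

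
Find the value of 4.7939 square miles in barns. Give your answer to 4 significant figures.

1.242 × 10^35 barns

1 mi² = 2.58999 × 10^34 barn.
4.7939 × 2.58999 × 10^34 ≈ 1.242 × 10^35 barn.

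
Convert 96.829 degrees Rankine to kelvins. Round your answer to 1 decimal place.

°R = K × 9/5.
Applying the formula gives 53.8 K.

53.8 kelvins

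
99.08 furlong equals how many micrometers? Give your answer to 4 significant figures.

1 furlong = 2.01168e+8 μm.
99.08 × 2.01168e+8 ≈ 1.993e+10 μm.

1.993e+10 μm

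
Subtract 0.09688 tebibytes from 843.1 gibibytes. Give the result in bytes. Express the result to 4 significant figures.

7.988 × 10^11 B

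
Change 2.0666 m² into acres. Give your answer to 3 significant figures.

0.000511 acre

1 m² = 0.000247105 acre.
Thus 2.0666 × 0.000247105 ≈ 0.000511 acre.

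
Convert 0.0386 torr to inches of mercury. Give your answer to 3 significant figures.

1 torr = 0.0393701 inHg.
So 0.0386 × 0.0393701 ≈ 0.00152 inHg.

0.00152 inHg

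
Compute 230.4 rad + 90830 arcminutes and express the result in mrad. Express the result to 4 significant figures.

256800 mrad

230.4 rad = 230400 mrad and 90830 arcmin = 26421.4 mrad.
230400 + 26421.4 ≈ 256800 mrad.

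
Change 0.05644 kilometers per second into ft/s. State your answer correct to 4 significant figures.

185.2 feet per second

1 kilometer per second = 3280.84 ft/s.
So 0.05644 × 3280.84 ≈ 185.2 ft/s.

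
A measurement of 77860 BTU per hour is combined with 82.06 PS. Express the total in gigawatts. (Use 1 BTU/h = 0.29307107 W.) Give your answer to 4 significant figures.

77860 BTU/h = 2.28185e-5 GW and 82.06 PS = 6.03550e-5 GW.
2.28185e-5 + 6.03550e-5 ≈ 8.317e-5 GW.

8.317e-5 GW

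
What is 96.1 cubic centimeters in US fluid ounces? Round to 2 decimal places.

1 cubic centimeter = 0.0338140 US fl oz.
So 96.1 × 0.0338140 ≈ 3.25 US fl oz.

3.25 US fluid ounces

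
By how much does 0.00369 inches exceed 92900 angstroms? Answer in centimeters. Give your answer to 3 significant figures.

0.00844 cm

0.00369 in = 0.00937260 cm and 92900 Å = 0.000929000 cm.
0.00937260 − 0.000929000 ≈ 0.00844 cm.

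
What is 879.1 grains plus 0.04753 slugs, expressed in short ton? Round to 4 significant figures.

0.0008274 short tons

879.1 gr = 6.27929 × 10^-5 short ton and 0.04753 slug = 0.000764616 short ton.
6.27929 × 10^-5 + 0.000764616 ≈ 0.0008274 short ton.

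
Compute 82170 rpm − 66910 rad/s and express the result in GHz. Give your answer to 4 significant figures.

82170 rpm = 1.36950 × 10^-6 GHz and 66910 rad/s = 1.06491 × 10^-5 GHz.
1.36950 × 10^-6 − 1.06491 × 10^-5 ≈ -9.280 × 10^-6 GHz.

-9.280 × 10^-6 gigahertz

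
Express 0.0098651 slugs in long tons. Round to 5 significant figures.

1 slug = 0.0143634 long ton.
So 0.0098651 × 0.0143634 ≈ 0.00014170 long ton.

0.00014170 long ton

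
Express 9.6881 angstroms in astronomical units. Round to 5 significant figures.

1 angstrom = 6.68459e-22 au.
9.6881 × 6.68459e-22 ≈ 6.4761e-21 au.

6.4761e-21 au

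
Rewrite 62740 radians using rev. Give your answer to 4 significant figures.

1 radian = 0.159155 rev.
62740 × 0.159155 ≈ 9985 rev.

9985 rev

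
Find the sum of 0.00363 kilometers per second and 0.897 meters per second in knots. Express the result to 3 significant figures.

0.00363 km/s = 7.05616 kn and 0.897 m/s = 1.74363 kn.
7.05616 + 1.74363 ≈ 8.80 kn.

8.80 kn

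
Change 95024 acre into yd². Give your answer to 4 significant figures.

4.599e+8 yd²

1 acre = 4840.00 yd².
Then 95024 × 4840.00 ≈ 4.599e+8 yd².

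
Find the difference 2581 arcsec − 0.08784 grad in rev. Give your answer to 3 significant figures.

0.00177 revolutions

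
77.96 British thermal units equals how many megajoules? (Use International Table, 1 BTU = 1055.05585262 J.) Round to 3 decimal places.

0.082 MJ

1 BTU = 0.00105506 megajoules.
So 77.96 × 0.00105506 ≈ 0.082 MJ.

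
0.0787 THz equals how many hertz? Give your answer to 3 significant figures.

7.87 × 10^10 Hz

1 THz = 1.00000 × 10^12 hertz.
Then 0.0787 × 1.00000 × 10^12 ≈ 7.87 × 10^10 Hz.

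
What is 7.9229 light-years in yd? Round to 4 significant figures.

1 light-year = 1.03464e+16 yd.
Thus 7.9229 × 1.03464e+16 ≈ 8.197e+16 yd.

8.197e+16 yards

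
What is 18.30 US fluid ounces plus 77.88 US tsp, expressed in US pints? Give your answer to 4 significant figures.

1.955 US pints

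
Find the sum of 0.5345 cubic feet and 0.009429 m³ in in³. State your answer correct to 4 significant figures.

1499 in³

0.5345 ft³ = 923.616 in³ and 0.009429 m³ = 575.393 in³.
923.616 + 575.393 ≈ 1499 in³.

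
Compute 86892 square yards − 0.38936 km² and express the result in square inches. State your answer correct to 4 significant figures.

-4.909e+8 square inches

86892 yd² = 1.12612e+8 in² and 0.38936 km² = 6.03509e+8 in².
1.12612e+8 − 6.03509e+8 ≈ -4.909e+8 in².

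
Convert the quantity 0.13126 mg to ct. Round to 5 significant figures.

0.00065630 ct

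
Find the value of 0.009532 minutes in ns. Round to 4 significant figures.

5.719e+8 ns

1 minute = 6.00000e+10 ns.
So 0.009532 × 6.00000e+10 ≈ 5.719e+8 ns.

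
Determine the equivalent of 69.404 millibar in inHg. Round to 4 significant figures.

2.049 inHg

1 millibar = 0.02952998 inHg.
69.404 × 0.02952998 ≈ 2.049 inHg.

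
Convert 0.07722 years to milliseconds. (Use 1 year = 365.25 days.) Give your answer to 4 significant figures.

2.437 × 10^9 ms

1 yr = 3.15576 × 10^10 ms.
So 0.07722 × 3.15576 × 10^10 ≈ 2.437 × 10^9 ms.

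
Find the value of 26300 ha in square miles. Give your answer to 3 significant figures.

1 ha = 0.00386102 mi².
26300 × 0.00386102 ≈ 102 mi².

102 mi²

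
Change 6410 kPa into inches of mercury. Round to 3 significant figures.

1890 inHg

1 kilopascal = 0.295300 inches of mercury.
Then 6410 × 0.295300 ≈ 1890 inHg.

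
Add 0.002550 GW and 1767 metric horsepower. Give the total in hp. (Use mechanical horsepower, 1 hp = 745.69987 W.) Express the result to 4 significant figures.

0.002550 GW = 3419.61 hp and 1767 PS = 1742.83 hp.
3419.61 + 1742.83 ≈ 5162 hp.

5162 hp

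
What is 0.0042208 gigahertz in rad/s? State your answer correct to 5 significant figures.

1 gigahertz = 6.28319e+9 rad/s.
0.0042208 × 6.28319e+9 ≈ 2.6520e+7 rad/s.

2.6520e+7 rad/s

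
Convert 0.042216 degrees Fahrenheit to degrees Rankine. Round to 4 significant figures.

°R = °F + 459.67.
Applying the formula gives 459.7 °R.

459.7 °R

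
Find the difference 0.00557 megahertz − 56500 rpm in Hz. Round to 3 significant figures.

4630 hertz

0.00557 MHz = 5570.00 Hz and 56500 rpm = 941.667 Hz.
5570.00 − 941.667 ≈ 4630 Hz.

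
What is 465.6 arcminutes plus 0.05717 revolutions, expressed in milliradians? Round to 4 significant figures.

494.6 milliradians

465.6 arcmin = 135.438 mrad and 0.05717 rev = 359.210 mrad.
135.438 + 359.210 ≈ 494.6 mrad.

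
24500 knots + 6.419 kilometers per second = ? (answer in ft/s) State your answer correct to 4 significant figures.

24500 kn = 41351.3 ft/s and 6.419 km/s = 21059.7 ft/s.
41351.3 + 21059.7 ≈ 62410 ft/s.

62410 ft/s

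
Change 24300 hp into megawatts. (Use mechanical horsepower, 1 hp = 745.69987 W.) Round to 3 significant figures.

18.1 MW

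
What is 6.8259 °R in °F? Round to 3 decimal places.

-452.844 degrees Fahrenheit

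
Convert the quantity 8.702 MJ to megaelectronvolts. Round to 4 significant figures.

5.431 × 10^19 megaelectronvolts

1 megajoule = 6.24151 × 10^18 megaelectronvolts.
So 8.702 × 6.24151 × 10^18 ≈ 5.431 × 10^19 MeV.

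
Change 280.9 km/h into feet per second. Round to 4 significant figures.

1 km/h = 0.911344 feet per second.
Thus 280.9 × 0.911344 ≈ 256.0 ft/s.

256.0 ft/s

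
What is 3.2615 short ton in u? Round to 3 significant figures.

1 short ton = 5.46319e+29 u.
3.2615 × 5.46319e+29 ≈ 1.78e+30 u.

1.78e+30 u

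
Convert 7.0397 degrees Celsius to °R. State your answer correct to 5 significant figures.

504.34 °R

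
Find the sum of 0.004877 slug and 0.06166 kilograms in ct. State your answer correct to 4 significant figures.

664.2 ct

0.004877 slug = 355.872 ct and 0.06166 kg = 308.300 ct.
355.872 + 308.300 ≈ 664.2 ct.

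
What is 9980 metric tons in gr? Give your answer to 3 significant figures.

1.54 × 10^11 grains

1 metric ton = 1.54324 × 10^7 gr.
So 9980 × 1.54324 × 10^7 ≈ 1.54 × 10^11 gr.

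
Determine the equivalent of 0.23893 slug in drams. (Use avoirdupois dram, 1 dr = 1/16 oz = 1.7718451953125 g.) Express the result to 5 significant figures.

1968.0 dr

1 slug = 8236.56 dr.
Thus 0.23893 × 8236.56 ≈ 1968.0 dr.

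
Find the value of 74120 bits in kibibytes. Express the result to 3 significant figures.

1 bit = 0.000122070 KiB.
Then 74120 × 0.000122070 ≈ 9.05 KiB.

9.05 kibibytes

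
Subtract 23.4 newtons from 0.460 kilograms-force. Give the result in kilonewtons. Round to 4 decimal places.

-0.0189 kN

0.460 kgf = 0.00451106 kN and 23.4 N = 0.0234000 kN.
0.00451106 − 0.0234000 ≈ -0.0189 kN.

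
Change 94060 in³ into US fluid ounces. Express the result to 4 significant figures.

1 in³ = 0.554113 US fluid ounces.
So 94060 × 0.554113 ≈ 52120 US fl oz.

52120 US fl oz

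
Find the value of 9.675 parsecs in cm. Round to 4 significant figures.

1 parsec = 3.08568 × 10^18 cm.
Then 9.675 × 3.08568 × 10^18 ≈ 2.985 × 10^19 cm.

2.985 × 10^19 centimeters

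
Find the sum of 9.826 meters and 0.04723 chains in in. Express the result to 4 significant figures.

424.3 inches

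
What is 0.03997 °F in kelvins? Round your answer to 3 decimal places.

255.394 K

K = (°F + 459.67) × 5/9.
Applying the formula gives 255.394 K.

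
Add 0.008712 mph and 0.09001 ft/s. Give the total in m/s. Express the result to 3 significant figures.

0.0313 meters per second

0.008712 mph = 0.00389461 m/s and 0.09001 ft/s = 0.0274350 m/s.
0.00389461 + 0.0274350 ≈ 0.0313 m/s.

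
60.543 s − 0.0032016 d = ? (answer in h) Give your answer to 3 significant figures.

-0.0600 hours

60.543 s = 0.0168175 h and 0.0032016 d = 0.0768384 h.
0.0168175 − 0.0768384 ≈ -0.0600 h.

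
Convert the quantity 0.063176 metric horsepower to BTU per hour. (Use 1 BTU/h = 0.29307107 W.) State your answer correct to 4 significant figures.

1 metric horsepower = 2509.63 BTU per hour.
0.063176 × 2509.63 ≈ 158.5 BTU/h.

158.5 BTU/h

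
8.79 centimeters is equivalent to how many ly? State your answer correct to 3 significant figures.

9.29e-18 ly

1 cm = 1.05700e-18 ly.
Thus 8.79 × 1.05700e-18 ≈ 9.29e-18 ly.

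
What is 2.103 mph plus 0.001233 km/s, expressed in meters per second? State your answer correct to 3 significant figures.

2.17 m/s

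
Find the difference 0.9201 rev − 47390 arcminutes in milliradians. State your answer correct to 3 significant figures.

-8000 milliradians

0.9201 rev = 5781.16 mrad and 47390 arcmin = 13785.2 mrad.
5781.16 − 13785.2 ≈ -8000 mrad.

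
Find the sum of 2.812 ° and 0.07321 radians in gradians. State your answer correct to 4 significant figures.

7.785 grad

2.812 ° = 3.12444 grad and 0.07321 rad = 4.66069 grad.
3.12444 + 4.66069 ≈ 7.785 grad.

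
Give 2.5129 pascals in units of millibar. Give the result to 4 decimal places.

1 pascal = 0.0100000 mbar.
Then 2.5129 × 0.0100000 ≈ 0.0251 mbar.

0.0251 mbar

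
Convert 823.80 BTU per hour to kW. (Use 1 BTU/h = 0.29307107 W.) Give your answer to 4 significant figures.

0.2414 kW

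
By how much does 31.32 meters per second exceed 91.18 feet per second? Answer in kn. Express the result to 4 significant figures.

31.32 m/s = 60.88121 kn and 91.18 ft/s = 54.02267 kn.
60.88121 − 54.02267 ≈ 6.859 kn.

6.859 kn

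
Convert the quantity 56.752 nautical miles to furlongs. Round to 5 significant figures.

522.47 furlong

1 nautical mile = 9.20624 furlong.
Thus 56.752 × 9.20624 ≈ 522.47 furlong.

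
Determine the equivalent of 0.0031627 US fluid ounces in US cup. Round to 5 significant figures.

1 US fl oz = 0.125000 US cups.
So 0.0031627 × 0.125000 ≈ 0.00039534 US cup.

0.00039534 US cup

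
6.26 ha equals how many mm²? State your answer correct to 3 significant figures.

6.26 × 10^10 square millimeters

1 ha = 1.00000 × 10^10 mm².
6.26 × 1.00000 × 10^10 ≈ 6.26 × 10^10 mm².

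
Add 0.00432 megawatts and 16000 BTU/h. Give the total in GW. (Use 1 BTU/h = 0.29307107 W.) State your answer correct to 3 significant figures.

9.01e-6 gigawatts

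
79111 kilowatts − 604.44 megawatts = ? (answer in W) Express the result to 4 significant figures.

-5.253e+8 watts

79111 kW = 7.91110e+7 W and 604.44 MW = 6.04440e+8 W.
7.91110e+7 − 6.04440e+8 ≈ -5.253e+8 W.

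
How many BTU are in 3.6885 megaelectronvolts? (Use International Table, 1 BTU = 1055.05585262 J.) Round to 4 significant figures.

1 megaelectronvolt = 1.51857 × 10^-16 British thermal units.
Thus 3.6885 × 1.51857 × 10^-16 ≈ 5.601 × 10^-16 BTU.

5.601 × 10^-16 British thermal units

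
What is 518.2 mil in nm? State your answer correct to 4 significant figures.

1.316e+7 nanometers

1 mil = 25400.0 nanometers.
Thus 518.2 × 25400.0 ≈ 1.316e+7 nm.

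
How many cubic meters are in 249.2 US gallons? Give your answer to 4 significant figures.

0.9433 cubic meters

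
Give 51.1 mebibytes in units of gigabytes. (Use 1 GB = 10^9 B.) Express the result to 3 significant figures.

1 mebibyte = 0.00104858 gigabytes.
51.1 × 0.00104858 ≈ 0.0536 GB.

0.0536 gigabytes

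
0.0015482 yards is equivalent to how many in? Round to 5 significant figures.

0.055735 inches

1 yard = 36.0000 in.
Thus 0.0015482 × 36.0000 ≈ 0.055735 in.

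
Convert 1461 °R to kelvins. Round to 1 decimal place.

811.7 K

°R = K × 9/5.
Applying the formula gives 811.7 K.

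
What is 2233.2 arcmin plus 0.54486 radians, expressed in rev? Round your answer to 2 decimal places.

0.19 rev

2233.2 arcmin = 0.103389 rev and 0.54486 rad = 0.0867172 rev.
0.103389 + 0.0867172 ≈ 0.19 rev.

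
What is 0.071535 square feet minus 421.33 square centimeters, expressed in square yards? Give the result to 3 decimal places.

0.071535 ft² = 0.00794833 yd² and 421.33 cm² = 0.0503906 yd².
0.00794833 − 0.0503906 ≈ -0.042 yd².

-0.042 square yards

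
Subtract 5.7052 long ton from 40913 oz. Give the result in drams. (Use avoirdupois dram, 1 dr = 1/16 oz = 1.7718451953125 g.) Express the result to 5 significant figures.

-2.6170e+6 dr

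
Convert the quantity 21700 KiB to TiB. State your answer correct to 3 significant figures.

2.02 × 10^-5 TiB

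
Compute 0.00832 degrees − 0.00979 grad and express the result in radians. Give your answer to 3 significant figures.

0.00832 ° = 0.000145211 rad and 0.00979 grad = 0.000153781 rad.
0.000145211 − 0.000153781 ≈ -8.57e-6 rad.

-8.57e-6 rad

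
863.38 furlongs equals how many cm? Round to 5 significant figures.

1 furlong = 20116.8 centimeters.
So 863.38 × 20116.8 ≈ 1.7368e+7 cm.

1.7368e+7 cm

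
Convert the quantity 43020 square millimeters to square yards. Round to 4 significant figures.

0.05145 yd²

1 mm² = 1.19599e-6 yd².
Then 43020 × 1.19599e-6 ≈ 0.05145 yd².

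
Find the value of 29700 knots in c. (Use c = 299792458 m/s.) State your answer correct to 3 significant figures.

5.10e-5 times the speed of light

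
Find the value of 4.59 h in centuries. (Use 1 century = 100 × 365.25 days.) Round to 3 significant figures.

1 hour = 1.14077e-6 century.
4.59 × 1.14077e-6 ≈ 5.24e-6 century.

5.24e-6 century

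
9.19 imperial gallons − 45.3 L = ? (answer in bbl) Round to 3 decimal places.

9.19 imp gal = 0.262779 bbl and 45.3 L = 0.284928 bbl.
0.262779 − 0.284928 ≈ -0.022 bbl.

-0.022 bbl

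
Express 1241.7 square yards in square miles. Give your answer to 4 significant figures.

1 square yard = 3.22831e-7 mi².
So 1241.7 × 3.22831e-7 ≈ 0.0004009 mi².

0.0004009 square miles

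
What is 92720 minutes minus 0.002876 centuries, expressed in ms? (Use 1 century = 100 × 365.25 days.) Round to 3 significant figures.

92720 min = 5.56320 × 10^9 ms and 0.002876 century = 9.07597 × 10^9 ms.
5.56320 × 10^9 − 9.07597 × 10^9 ≈ -3.51 × 10^9 ms.

-3.51 × 10^9 ms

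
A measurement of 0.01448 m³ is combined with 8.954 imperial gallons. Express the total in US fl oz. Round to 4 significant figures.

0.01448 m³ = 489.627 US fl oz and 8.954 imp gal = 1376.42 US fl oz.
489.627 + 1376.42 ≈ 1866 US fl oz.

1866 US fl oz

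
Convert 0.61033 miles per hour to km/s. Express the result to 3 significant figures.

1 mile per hour = 0.000447040 km/s.
So 0.61033 × 0.000447040 ≈ 0.000273 km/s.

0.000273 km/s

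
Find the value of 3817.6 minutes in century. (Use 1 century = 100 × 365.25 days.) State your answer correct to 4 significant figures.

1 minute = 1.90129 × 10^-8 centuries.
3817.6 × 1.90129 × 10^-8 ≈ 7.258 × 10^-5 century.

7.258 × 10^-5 century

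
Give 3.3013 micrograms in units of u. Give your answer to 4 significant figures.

1.988 × 10^18 u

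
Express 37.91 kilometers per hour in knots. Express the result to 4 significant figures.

20.47 kn

1 kilometer per hour = 0.539957 knots.
So 37.91 × 0.539957 ≈ 20.47 kn.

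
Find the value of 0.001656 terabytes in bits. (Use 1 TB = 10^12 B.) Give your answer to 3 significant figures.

1.32e+10 bits

1 terabyte = 8.00000e+12 bit.
0.001656 × 8.00000e+12 ≈ 1.32e+10 bit.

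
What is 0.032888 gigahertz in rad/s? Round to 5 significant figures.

1 gigahertz = 6.28319e+9 rad/s.
So 0.032888 × 6.28319e+9 ≈ 2.0664e+8 rad/s.

2.0664e+8 radians per second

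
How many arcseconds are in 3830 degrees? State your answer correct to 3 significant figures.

1.38 × 10^7 arcseconds

1 ° = 3600.00 arcsec.
So 3830 × 3600.00 ≈ 1.38 × 10^7 arcsec.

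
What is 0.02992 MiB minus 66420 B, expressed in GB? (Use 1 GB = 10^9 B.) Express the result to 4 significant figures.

-3.505 × 10^-5 GB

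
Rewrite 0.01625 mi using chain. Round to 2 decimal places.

1 mi = 80.0000 chains.
0.01625 × 80.0000 ≈ 1.30 chain.

1.30 chains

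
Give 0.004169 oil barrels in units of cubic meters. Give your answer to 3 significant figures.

0.000663 m³

1 bbl = 0.158987 m³.
0.004169 × 0.158987 ≈ 0.000663 m³.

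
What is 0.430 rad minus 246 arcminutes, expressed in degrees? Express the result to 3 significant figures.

20.5 °

0.430 rad = 24.6372 ° and 246 arcmin = 4.10000 °.
24.6372 − 4.10000 ≈ 20.5 °.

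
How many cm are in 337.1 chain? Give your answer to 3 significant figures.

1 chain = 2011.68 cm.
Thus 337.1 × 2011.68 ≈ 678000 cm.

678000 cm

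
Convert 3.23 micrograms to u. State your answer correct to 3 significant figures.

1.95e+18 atomic mass units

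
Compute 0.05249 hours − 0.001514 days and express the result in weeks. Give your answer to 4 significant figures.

0.05249 h = 0.000312440 wk and 0.001514 d = 0.000216286 wk.
0.000312440 − 0.000216286 ≈ 9.615e-5 wk.

9.615e-5 wk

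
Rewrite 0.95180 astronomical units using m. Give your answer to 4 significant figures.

1.424e+11 meters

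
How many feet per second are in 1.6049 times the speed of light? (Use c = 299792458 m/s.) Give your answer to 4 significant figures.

1.579e+9 ft/s

1 c = 9.83571e+8 ft/s.
So 1.6049 × 9.83571e+8 ≈ 1.579e+9 ft/s.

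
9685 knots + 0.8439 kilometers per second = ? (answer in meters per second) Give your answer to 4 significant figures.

5826 m/s

9685 kn = 4982.39 m/s and 0.8439 km/s = 843.900 m/s.
4982.39 + 843.900 ≈ 5826 m/s.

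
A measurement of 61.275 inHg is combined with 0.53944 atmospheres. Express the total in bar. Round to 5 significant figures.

2.6216 bar

61.275 inHg = 2.07501 bar and 0.53944 atm = 0.546588 bar.
2.07501 + 0.546588 ≈ 2.6216 bar.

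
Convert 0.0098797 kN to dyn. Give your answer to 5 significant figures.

1 kN = 1.00000 × 10^8 dyn.
0.0098797 × 1.00000 × 10^8 ≈ 987970 dyn.

987970 dyn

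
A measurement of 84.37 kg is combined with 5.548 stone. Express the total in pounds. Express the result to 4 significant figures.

263.7 lb

84.37 kg = 186.004 lb and 5.548 st = 77.6720 lb.
186.004 + 77.6720 ≈ 263.7 lb.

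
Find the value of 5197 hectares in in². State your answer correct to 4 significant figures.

8.055e+10 in²

1 hectare = 1.55000e+7 in².
5197 × 1.55000e+7 ≈ 8.055e+10 in².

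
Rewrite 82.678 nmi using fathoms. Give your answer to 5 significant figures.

83727 fathom

1 nautical mile = 1012.69 fathoms.
Then 82.678 × 1012.69 ≈ 83727 fathom.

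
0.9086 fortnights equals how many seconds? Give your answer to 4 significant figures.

1 fortnight = 1.20960e+6 s.
Then 0.9086 × 1.20960e+6 ≈ 1.099e+6 s.

1.099e+6 s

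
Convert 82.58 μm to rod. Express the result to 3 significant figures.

1 μm = 1.98839e-7 rods.
So 82.58 × 1.98839e-7 ≈ 1.64e-5 rod.

1.64e-5 rods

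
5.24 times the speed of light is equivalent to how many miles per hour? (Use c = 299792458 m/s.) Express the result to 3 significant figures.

3.51 × 10^9 miles per hour

1 speed of light = 6.70617 × 10^8 miles per hour.
Thus 5.24 × 6.70617 × 10^8 ≈ 3.51 × 10^9 mph.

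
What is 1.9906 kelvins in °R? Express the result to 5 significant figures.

3.5831 degrees Rankine

°R = K × 9/5.
Applying the formula gives 3.5831 °R.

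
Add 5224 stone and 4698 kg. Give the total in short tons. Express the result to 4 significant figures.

5224 st = 36.5680 short ton and 4698 kg = 5.17866 short ton.
36.5680 + 5.17866 ≈ 41.75 short ton.

41.75 short tons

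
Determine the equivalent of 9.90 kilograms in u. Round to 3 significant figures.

5.96 × 10^27 u

1 kilogram = 6.02214 × 10^26 atomic mass units.
Thus 9.90 × 6.02214 × 10^26 ≈ 5.96 × 10^27 u.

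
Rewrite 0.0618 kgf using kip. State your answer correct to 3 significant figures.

1 kilogram-force = 0.00220462 kips.
So 0.0618 × 0.00220462 ≈ 0.000136 kip.

0.000136 kips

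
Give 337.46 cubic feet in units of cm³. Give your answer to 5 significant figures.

1 cubic foot = 28316.8 cm³.
337.46 × 28316.8 ≈ 9.5558e+6 cm³.

9.5558e+6 cm³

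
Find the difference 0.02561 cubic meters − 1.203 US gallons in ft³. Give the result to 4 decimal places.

0.02561 m³ = 0.904409 ft³ and 1.203 US gal = 0.160818 ft³.
0.904409 − 0.160818 ≈ 0.7436 ft³.

0.7436 cubic feet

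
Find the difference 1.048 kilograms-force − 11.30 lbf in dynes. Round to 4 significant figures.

1.048 kgf = 1.02774 × 10^6 dyn and 11.30 lbf = 5.02649 × 10^6 dyn.
1.02774 × 10^6 − 5.02649 × 10^6 ≈ -3.999 × 10^6 dyn.

-3.999 × 10^6 dyn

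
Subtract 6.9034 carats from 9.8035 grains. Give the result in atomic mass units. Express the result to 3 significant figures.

9.8035 gr = 3.82560e+23 u and 6.9034 ct = 8.31465e+23 u.
3.82560e+23 − 8.31465e+23 ≈ -4.49e+23 u.

-4.49e+23 atomic mass units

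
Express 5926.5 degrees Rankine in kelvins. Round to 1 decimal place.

3292.5 kelvins

°R = K × 9/5.
Applying the formula gives 3292.5 K.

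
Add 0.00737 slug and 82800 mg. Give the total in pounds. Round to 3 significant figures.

0.420 lb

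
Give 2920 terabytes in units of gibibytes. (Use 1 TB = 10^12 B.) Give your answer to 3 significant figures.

1 terabyte = 931.323 GiB.
Then 2920 × 931.323 ≈ 2.72e+6 GiB.

2.72e+6 GiB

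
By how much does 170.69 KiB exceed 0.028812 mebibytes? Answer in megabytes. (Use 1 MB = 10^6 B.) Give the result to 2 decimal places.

0.14 MB

170.69 KiB = 0.174787 MB and 0.028812 MiB = 0.0302116 MB.
0.174787 − 0.0302116 ≈ 0.14 MB.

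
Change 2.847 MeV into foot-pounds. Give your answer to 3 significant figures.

3.36 × 10^-13 ft·lbf

1 MeV = 1.18170 × 10^-13 ft·lbf.
So 2.847 × 1.18170 × 10^-13 ≈ 3.36 × 10^-13 ft·lbf.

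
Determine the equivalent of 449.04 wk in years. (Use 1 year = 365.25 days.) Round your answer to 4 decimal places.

8.6058 years

1 wk = 0.01916496 years.
So 449.04 × 0.01916496 ≈ 8.6058 yr.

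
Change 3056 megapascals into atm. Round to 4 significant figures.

1 MPa = 9.86923 atm.
Thus 3056 × 9.86923 ≈ 30160 atm.

30160 atm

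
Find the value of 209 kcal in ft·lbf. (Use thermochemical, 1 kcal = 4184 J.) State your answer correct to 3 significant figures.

645000 foot-pounds

1 kilocalorie = 3085.96 ft·lbf.
Thus 209 × 3085.96 ≈ 645000 ft·lbf.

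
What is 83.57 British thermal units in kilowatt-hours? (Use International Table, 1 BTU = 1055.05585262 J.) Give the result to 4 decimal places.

1 BTU = 0.000293071 kWh.
Then 83.57 × 0.000293071 ≈ 0.0245 kWh.

0.0245 kWh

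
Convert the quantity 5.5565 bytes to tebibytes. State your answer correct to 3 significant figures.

5.05e-12 TiB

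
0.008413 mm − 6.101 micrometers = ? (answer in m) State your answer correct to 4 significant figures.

0.008413 mm = 8.41300e-6 m and 6.101 μm = 6.10100e-6 m.
8.41300e-6 − 6.10100e-6 ≈ 2.312e-6 m.

2.312e-6 m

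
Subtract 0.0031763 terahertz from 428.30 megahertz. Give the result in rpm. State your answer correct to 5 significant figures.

428.30 MHz = 2.56980 × 10^10 rpm and 0.0031763 THz = 1.90578 × 10^11 rpm.
2.56980 × 10^10 − 1.90578 × 10^11 ≈ -1.6488 × 10^11 rpm.

-1.6488 × 10^11 rpm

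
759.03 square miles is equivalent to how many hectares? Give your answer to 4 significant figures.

196600 ha

1 square mile = 258.999 ha.
So 759.03 × 258.999 ≈ 196600 ha.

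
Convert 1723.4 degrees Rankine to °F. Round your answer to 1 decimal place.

°R = °F + 459.67.
Applying the formula gives 1263.7 °F.

1263.7 °F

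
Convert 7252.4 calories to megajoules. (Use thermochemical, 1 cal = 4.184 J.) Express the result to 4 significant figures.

0.03034 MJ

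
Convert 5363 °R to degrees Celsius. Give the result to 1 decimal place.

2706.3 °C

°R = (°C + 273.15) × 9/5.
Applying the formula gives 2706.3 °C.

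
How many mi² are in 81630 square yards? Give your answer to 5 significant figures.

0.026353 mi²

1 yd² = 3.22831 × 10^-7 square miles.
81630 × 3.22831 × 10^-7 ≈ 0.026353 mi².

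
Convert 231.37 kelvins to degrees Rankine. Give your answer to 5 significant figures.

416.47 °R

°R = K × 9/5.
Applying the formula gives 416.47 °R.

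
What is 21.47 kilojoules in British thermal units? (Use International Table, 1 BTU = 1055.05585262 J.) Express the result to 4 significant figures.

20.35 BTU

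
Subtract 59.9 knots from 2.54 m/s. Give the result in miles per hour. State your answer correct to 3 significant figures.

2.54 m/s = 5.68182 mph and 59.9 kn = 68.9317 mph.
5.68182 − 68.9317 ≈ -63.2 mph.

-63.2 mph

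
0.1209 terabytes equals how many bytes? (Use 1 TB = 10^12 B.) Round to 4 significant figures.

1.209e+11 bytes

1 terabyte = 1.00000e+12 B.
Thus 0.1209 × 1.00000e+12 ≈ 1.209e+11 B.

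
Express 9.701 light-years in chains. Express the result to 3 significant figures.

4.56 × 10^15 chain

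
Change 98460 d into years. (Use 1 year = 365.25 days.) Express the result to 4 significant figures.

269.6 years

1 d = 0.00273785 yr.
Thus 98460 × 0.00273785 ≈ 269.6 yr.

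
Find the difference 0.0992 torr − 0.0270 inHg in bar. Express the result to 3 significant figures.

0.0992 torr = 0.000132256 bar and 0.0270 inHg = 0.000914325 bar.
0.000132256 − 0.000914325 ≈ -0.000782 bar.

-0.000782 bar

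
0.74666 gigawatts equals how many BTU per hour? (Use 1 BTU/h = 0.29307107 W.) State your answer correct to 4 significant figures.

1 gigawatt = 3.41214e+9 BTU per hour.
0.74666 × 3.41214e+9 ≈ 2.548e+9 BTU/h.

2.548e+9 BTU/h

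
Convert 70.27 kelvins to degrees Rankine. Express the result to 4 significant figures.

126.5 °R

°R = K × 9/5.
Applying the formula gives 126.5 °R.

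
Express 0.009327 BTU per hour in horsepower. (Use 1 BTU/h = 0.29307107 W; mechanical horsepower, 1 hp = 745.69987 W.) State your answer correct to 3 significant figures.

1 BTU/h = 0.000393015 horsepower.
So 0.009327 × 0.000393015 ≈ 3.67e-6 hp.

3.67e-6 hp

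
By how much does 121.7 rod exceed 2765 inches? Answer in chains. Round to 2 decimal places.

121.7 rod = 30.4250 chain and 2765 in = 3.49116 chain.
30.4250 − 3.49116 ≈ 26.93 chain.

26.93 chain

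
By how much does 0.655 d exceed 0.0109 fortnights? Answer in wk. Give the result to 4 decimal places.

0.0718 wk

0.655 d = 0.0935714 wk and 0.0109 fortnight = 0.0218000 wk.
0.0935714 − 0.0218000 ≈ 0.0718 wk.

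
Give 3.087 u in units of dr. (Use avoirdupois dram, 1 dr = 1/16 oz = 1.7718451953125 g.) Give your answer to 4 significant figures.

2.893 × 10^-24 drams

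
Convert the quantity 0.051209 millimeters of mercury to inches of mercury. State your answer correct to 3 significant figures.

0.00202 inches of mercury

1 millimeter of mercury = 0.0393701 inHg.
So 0.051209 × 0.0393701 ≈ 0.00202 inHg.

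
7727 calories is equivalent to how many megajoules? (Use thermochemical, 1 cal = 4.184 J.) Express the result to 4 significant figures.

0.03233 megajoules

1 cal = 4.18400e-6 MJ.
Then 7727 × 4.18400e-6 ≈ 0.03233 MJ.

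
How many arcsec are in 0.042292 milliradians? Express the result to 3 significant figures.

8.72 arcseconds

1 mrad = 206.265 arcseconds.
Thus 0.042292 × 206.265 ≈ 8.72 arcsec.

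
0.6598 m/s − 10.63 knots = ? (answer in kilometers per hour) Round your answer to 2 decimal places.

-17.31 km/h

0.6598 m/s = 2.37528 km/h and 10.63 kn = 19.6868 km/h.
2.37528 − 19.6868 ≈ -17.31 km/h.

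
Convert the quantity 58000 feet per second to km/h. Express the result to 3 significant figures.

63600 kilometers per hour

1 ft/s = 1.09728 kilometers per hour.
Then 58000 × 1.09728 ≈ 63600 km/h.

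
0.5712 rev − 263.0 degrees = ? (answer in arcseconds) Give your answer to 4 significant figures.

0.5712 rev = 740275 arcsec and 263.0 ° = 946800 arcsec.
740275 − 946800 ≈ -206500 arcsec.

-206500 arcseconds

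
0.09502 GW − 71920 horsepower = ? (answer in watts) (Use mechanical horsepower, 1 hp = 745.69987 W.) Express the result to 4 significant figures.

4.139 × 10^7 watts

0.09502 GW = 9.50200 × 10^7 W and 71920 hp = 5.36307 × 10^7 W.
9.50200 × 10^7 − 5.36307 × 10^7 ≈ 4.139 × 10^7 W.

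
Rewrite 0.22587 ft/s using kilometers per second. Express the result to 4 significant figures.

6.885 × 10^-5 km/s

1 foot per second = 0.000304800 km/s.
So 0.22587 × 0.000304800 ≈ 6.885 × 10^-5 km/s.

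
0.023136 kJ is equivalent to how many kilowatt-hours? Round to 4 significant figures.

1 kJ = 0.000277778 kWh.
So 0.023136 × 0.000277778 ≈ 6.427 × 10^-6 kWh.

6.427 × 10^-6 kWh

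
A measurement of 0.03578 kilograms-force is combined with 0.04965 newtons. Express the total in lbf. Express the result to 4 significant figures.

0.09004 lbf

0.03578 kgf = 0.0788814 lbf and 0.04965 N = 0.0111618 lbf.
0.0788814 + 0.0111618 ≈ 0.09004 lbf.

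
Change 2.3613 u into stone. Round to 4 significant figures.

1 u = 2.61490e-28 st.
Thus 2.3613 × 2.61490e-28 ≈ 6.175e-28 st.

6.175e-28 st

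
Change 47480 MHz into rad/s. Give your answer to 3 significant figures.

2.98e+11 radians per second

1 megahertz = 6.28319e+6 rad/s.
So 47480 × 6.28319e+6 ≈ 2.98e+11 rad/s.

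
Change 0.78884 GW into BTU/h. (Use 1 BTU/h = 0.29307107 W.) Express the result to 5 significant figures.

2.6916 × 10^9 BTU per hour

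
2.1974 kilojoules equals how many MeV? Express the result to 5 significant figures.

1.3715 × 10^16 megaelectronvolts

1 kJ = 6.24151 × 10^15 megaelectronvolts.
So 2.1974 × 6.24151 × 10^15 ≈ 1.3715 × 10^16 MeV.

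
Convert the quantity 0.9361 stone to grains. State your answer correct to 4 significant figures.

91740 gr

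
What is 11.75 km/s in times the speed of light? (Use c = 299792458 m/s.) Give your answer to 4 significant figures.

1 kilometer per second = 3.33564 × 10^-6 c.
So 11.75 × 3.33564 × 10^-6 ≈ 3.919 × 10^-5 c.

3.919 × 10^-5 c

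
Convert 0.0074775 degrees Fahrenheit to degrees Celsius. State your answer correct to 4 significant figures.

°F = °C × 9/5 + 32.
Applying the formula gives -17.77 °C.

-17.77 degrees Celsius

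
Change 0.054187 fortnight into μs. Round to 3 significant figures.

6.55 × 10^10 μs

1 fortnight = 1.20960 × 10^12 microseconds.
Then 0.054187 × 1.20960 × 10^12 ≈ 6.55 × 10^10 μs.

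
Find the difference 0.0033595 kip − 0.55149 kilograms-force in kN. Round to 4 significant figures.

0.009536 kilonewtons

0.0033595 kip = 0.0149438 kN and 0.55149 kgf = 0.00540827 kN.
0.0149438 − 0.00540827 ≈ 0.009536 kN.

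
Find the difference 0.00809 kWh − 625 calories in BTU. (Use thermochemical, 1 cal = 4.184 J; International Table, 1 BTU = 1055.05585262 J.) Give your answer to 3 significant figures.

25.1 BTU

0.00809 kWh = 27.6042 BTU and 625 cal = 2.47854 BTU.
27.6042 − 2.47854 ≈ 25.1 BTU.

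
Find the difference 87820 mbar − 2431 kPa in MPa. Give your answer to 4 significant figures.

87820 mbar = 8.78200 MPa and 2431 kPa = 2.43100 MPa.
8.78200 − 2.43100 ≈ 6.351 MPa.

6.351 MPa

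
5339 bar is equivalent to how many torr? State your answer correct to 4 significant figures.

4.005 × 10^6 torr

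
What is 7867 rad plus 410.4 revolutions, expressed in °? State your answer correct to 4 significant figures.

598500 degrees

7867 rad = 450746 ° and 410.4 rev = 147744 °.
450746 + 147744 ≈ 598500 °.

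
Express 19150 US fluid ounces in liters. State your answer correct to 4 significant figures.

566.3 L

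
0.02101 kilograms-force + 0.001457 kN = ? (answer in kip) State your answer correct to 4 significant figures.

0.02101 kgf = 4.63191 × 10^-5 kip and 0.001457 kN = 0.000327547 kip.
4.63191 × 10^-5 + 0.000327547 ≈ 0.0003739 kip.

0.0003739 kip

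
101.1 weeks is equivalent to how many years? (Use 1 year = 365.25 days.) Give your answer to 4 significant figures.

1.938 years

1 wk = 0.0191650 yr.
Thus 101.1 × 0.0191650 ≈ 1.938 yr.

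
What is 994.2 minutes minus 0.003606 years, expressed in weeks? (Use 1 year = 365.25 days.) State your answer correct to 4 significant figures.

-0.08952 weeks

994.2 min = 0.09863095 wk and 0.003606 yr = 0.1881559 wk.
0.09863095 − 0.1881559 ≈ -0.08952 wk.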